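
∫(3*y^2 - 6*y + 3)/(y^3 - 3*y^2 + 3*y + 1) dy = log((y - 1)^3 + 2) + C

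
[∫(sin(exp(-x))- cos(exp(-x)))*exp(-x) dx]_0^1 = sqrt(2)*(-sin(pi/4 + 1) + sin(exp(-1) + pi/4))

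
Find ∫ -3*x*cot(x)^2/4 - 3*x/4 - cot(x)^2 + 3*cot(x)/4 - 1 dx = (3*x/4 + 1)*cot(x) + C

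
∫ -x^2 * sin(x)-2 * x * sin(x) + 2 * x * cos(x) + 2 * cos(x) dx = x*(x + 2)*cos(x) + C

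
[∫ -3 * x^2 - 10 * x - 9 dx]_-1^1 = -20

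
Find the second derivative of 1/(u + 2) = 2/(u^3 + 6*u^2 + 12*u + 8)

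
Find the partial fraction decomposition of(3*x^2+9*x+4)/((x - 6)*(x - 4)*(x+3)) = 4/(63*(x + 3)) - 44/(7*(x - 4)) + 83/(9*(x - 6))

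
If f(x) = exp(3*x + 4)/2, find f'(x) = 3*exp(3*x + 4)/2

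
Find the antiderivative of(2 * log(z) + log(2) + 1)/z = (log(z) + 1)*log(2*z) + C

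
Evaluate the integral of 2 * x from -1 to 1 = 0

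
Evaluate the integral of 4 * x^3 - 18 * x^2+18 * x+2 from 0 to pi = (-1 + (-2 + pi)^2)*(-2*pi - 2 + pi^2) + 6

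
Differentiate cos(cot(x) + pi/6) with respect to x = sin(pi/6 + 1/tan(x))/sin(x)^2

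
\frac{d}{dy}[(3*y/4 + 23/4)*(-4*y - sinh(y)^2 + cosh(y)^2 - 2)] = -6*y - 95/4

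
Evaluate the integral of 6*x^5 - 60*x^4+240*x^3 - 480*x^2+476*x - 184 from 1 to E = -2*(-2 + E)^2 + (-2 + E)^6 + 1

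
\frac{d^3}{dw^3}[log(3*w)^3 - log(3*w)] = (6*log(w)^2 - 18*log(w) + 12*log(3)*log(w) - 18*log(3) + 4 + 6*log(3)^2)/w^3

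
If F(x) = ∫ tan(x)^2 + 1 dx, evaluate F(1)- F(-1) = 2*tan(1)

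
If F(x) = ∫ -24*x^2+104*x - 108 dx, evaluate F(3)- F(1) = -8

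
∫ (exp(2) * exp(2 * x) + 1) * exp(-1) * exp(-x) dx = 2*sinh(x + 1) + C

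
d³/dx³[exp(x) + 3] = exp(x)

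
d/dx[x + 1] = 1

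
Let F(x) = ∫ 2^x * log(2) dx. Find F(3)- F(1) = 6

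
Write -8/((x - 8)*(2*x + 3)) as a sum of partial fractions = 16/(19*(2*x + 3)) - 8/(19*(x - 8))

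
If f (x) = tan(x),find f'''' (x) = 24*tan(x)^5 + 40*tan(x)^3 + 16*tan(x)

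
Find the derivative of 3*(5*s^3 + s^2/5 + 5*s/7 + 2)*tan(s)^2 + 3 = 30*s^3*sin(s)/cos(s)^3 + 6*s^2*sin(s)/(5*cos(s)^3) - 45*s^2 + 45*s^2/cos(s)^2 + 30*s*sin(s)/(7*cos(s)^3) - 6*s/5 + 6*s/(5*cos(s)^2) + 12*sin(s)/cos(s)^3 - 15/7 + 15/(7*cos(s)^2)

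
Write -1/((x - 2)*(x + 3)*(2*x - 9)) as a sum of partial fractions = -4/(75*(2*x - 9)) - 1/(75*(x + 3)) + 1/(25*(x - 2))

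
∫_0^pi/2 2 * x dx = pi^2/4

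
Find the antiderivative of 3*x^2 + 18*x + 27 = x^3 + 9*x^2 + 27*x + C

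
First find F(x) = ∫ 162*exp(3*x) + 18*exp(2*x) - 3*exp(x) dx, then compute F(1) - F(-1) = -3*E - 54*exp(-3) - 9*exp(-2) + 3*exp(-1) + 9*exp(2) + 54*exp(3)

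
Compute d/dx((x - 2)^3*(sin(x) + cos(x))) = (x - 2)^2*(sqrt(2)*x*cos(x + pi/4) + 5*sin(x) + cos(x))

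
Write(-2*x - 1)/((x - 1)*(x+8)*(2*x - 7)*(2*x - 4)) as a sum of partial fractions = -32/(345*(2*x - 7)) - 1/(276*(x + 8)) - 1/(30*(x - 1)) + 1/(12*(x - 2))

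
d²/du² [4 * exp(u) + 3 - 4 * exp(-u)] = (4*exp(2*u) - 4)*exp(-u)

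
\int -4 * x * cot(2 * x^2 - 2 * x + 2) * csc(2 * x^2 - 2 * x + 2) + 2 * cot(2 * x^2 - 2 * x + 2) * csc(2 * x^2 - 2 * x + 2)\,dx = csc(2*x^2 - 2*x + 2) + C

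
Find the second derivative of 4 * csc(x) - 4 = -4/sin(x) + 8/sin(x)^3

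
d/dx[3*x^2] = 6*x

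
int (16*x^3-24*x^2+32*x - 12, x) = 4*x^4 - 8*x^3 + 16*x^2 - 12*x + C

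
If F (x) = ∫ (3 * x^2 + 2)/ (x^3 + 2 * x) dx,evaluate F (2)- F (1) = -log(6) + log(24)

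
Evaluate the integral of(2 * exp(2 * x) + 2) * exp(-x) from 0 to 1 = -2*exp(-1) + 2*E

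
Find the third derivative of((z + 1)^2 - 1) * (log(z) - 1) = (2*z - 2)/z^2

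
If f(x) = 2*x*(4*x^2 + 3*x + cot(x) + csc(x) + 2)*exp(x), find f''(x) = 2*(4*x^3 + 27*x^2 + 36*x + 3*x/tan(x) - 2*x/tan(x)^2 + 2*x/tan(x)^3 - 2*x*cos(x)/sin(x)^2 + 2*x/sin(x)^3 + 8 + 2/tan(x) - 2/tan(x)^2 - 2*sqrt(2)*cos(x + pi/4)/sin(x)^2)*exp(x)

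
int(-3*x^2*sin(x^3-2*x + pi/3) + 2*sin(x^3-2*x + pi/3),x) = cos(x^3 - 2*x + pi/3) + C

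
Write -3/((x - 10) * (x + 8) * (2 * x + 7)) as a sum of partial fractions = 4/(81*(2*x + 7)) - 1/(54*(x + 8)) - 1/(162*(x - 10))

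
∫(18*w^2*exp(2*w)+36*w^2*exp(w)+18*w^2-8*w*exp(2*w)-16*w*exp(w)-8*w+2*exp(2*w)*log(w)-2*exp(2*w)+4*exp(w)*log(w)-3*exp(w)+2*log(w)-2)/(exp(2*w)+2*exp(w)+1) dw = ((exp(w) + 1)*(6*w^3 - 4*w^2 + 2*w*log(w) - 4*w + 9) + exp(w))/(exp(w) + 1) + C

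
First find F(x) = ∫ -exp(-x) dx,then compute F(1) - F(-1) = -E + exp(-1)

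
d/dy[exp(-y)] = -exp(-y)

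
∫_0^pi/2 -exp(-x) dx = -1 + exp(-pi/2)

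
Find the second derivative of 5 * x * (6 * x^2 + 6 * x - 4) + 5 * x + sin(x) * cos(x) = 180*x - 2*sin(2*x) + 60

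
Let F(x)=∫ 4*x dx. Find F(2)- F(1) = 6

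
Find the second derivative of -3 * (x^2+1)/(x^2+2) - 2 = (18*x^2 - 12)/(x^6 + 6*x^4 + 12*x^2 + 8)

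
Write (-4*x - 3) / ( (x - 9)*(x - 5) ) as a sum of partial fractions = 23/(4*(x - 5)) - 39/(4*(x - 9))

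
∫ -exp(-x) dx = exp(-x) + C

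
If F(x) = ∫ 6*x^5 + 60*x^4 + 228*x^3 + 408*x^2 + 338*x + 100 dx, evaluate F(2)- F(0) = 3324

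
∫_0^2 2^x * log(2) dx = 3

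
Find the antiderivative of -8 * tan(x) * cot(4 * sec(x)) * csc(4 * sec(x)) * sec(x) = 2*csc(4*sec(x)) + C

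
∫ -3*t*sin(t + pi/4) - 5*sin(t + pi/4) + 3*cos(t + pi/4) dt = (3*t + 5)*cos(t + pi/4) + C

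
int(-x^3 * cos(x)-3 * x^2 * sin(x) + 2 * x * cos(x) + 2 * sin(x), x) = x*(2 - x^2)*sin(x) + C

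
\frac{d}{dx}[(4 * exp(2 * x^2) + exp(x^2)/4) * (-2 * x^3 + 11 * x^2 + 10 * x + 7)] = -32*x^4*exp(2*x^2) - x^4*exp(x^2) + 176*x^3*exp(2*x^2) + 11*x^3*exp(x^2)/2 + 136*x^2*exp(2*x^2) + 7*x^2*exp(x^2)/2 + 200*x*exp(2*x^2) + 9*x*exp(x^2) + 40*exp(2*x^2) + 5*exp(x^2)/2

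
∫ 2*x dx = x^2 + C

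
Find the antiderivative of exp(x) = exp(x) + C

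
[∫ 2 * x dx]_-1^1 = 0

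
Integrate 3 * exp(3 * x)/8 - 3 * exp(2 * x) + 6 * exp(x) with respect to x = (exp(x) - 4)^3/8 + C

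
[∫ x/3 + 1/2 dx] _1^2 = 1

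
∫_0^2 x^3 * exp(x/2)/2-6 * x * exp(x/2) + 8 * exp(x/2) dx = 8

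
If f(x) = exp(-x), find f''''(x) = exp(-x)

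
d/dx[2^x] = 2^x*log(2)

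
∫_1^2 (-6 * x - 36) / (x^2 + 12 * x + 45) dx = -3*log(73) + 3*log(58)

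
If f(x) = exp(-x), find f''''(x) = exp(-x)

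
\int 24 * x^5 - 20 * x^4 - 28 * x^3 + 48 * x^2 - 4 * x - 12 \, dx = 4*x^6 - 4*x^5 - 7*x^4 + 16*x^3 - 2*x^2 - 12*x + C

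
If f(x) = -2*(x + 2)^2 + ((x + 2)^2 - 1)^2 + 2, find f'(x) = 4*x^3 + 24*x^2 + 40*x + 16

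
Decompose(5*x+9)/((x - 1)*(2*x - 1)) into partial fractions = -23/(2*x - 1) + 14/(x - 1)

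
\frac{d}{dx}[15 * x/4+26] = 15/4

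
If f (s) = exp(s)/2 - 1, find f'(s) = exp(s)/2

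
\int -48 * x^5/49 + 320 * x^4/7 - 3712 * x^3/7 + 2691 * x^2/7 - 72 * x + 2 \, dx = -8*x^6/49 + 64*x^5/7 - 928*x^4/7 + 897*x^3/7 - 36*x^2 + 2*x + C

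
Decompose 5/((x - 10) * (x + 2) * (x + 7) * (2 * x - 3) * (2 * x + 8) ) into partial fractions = -40/(22253*(2*x - 3)) + 1/(1734*(x + 7)) - 5/(1848*(x + 4)) + 1/(336*(x + 2)) + 5/(97104*(x - 10))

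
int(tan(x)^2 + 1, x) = tan(x) + C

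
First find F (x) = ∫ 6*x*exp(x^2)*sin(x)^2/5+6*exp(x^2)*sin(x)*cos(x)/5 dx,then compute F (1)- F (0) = 3*E*sin(1)^2/5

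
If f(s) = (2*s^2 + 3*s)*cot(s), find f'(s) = -2*s^2/sin(s)^2 + 4*s/tan(s) - 3*s/sin(s)^2 + 3/tan(s)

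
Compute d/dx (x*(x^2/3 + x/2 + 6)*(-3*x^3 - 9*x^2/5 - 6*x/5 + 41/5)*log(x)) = -6*x^5*log(x) - x^5 - 21*x^4*log(x)/2 - 21*x^4/10 - 386*x^3*log(x)/5 - 193*x^3/10 - 26*x^2*log(x) - 26*x^2/3 - 31*x*log(x)/5 - 31*x/10 + 246*log(x)/5 + 246/5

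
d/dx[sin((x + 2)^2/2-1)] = (x + 2)*cos(x^2/2 + 2*x + 1)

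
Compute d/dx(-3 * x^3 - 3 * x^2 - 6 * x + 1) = -9*x^2 - 6*x - 6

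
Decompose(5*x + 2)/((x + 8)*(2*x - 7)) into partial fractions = 39/(23*(2*x - 7)) + 38/(23*(x + 8))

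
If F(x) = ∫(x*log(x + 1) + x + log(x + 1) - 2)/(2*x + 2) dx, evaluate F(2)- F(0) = 0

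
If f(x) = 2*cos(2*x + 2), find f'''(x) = 16*sin(2*x + 2)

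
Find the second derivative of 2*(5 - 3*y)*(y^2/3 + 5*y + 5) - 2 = -12*y - 160/3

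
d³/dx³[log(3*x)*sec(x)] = (-x^3*log(x)*sin(x)/cos(x) + 6*x^3*log(x)*sin(x)/cos(x)^3 - x^3*log(3)*sin(x)/cos(x) + 6*x^3*log(3)*sin(x)/cos(x)^3 - 3*x^2 + 6*x^2/cos(x)^2 - 3*x*sin(x)/cos(x) + 2)/(x^3*cos(x))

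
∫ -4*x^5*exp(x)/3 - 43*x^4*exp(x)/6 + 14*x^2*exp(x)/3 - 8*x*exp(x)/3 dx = x^2*(-8*x^3 - 3*x^2 + 12*x - 8)*exp(x)/6 + C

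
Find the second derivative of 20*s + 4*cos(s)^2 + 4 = -8*cos(2*s)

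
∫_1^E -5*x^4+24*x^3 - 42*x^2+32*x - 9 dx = (-1 + E)^3*(-exp(2) - 2 + 3*E)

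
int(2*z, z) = z^2 + C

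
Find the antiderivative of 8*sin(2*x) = -4*cos(2*x) + C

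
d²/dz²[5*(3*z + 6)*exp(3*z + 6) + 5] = 135*z*exp(3*z + 6) + 360*exp(3*z + 6)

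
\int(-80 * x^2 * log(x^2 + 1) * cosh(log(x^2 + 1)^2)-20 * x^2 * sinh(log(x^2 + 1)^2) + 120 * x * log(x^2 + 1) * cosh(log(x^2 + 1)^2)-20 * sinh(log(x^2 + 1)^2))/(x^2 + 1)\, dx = -10*(2*x - 3)*sinh(log(x^2 + 1)^2) + C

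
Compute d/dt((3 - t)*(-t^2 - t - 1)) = 3*t^2 - 4*t - 2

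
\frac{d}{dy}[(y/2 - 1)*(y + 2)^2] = 3*y^2/2 + 2*y - 2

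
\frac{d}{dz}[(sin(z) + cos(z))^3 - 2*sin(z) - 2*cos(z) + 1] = sqrt(2)*(3*sin(3*z + pi/4) - cos(z + pi/4))/2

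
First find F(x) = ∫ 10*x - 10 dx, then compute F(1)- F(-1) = -20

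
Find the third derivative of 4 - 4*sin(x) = 4*cos(x)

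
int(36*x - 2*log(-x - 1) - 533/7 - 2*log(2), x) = -15*x/7 + 18*(x - 2)^2 - 2*(x + 1)*log(-2*x - 2) + C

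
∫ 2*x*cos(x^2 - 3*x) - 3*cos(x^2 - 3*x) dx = sin(x*(x - 3)) + C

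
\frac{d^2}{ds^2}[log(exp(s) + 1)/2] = exp(s)/(2*exp(2*s) + 4*exp(s) + 2)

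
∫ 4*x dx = 2*x^2 + C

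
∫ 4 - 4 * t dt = -2*t^2 + 4*t + C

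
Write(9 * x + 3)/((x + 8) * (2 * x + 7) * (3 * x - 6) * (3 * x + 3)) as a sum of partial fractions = -76/(1485*(2*x + 7)) + 23/(1890*(x + 8)) + 2/(315*(x + 1)) + 7/(990*(x - 2))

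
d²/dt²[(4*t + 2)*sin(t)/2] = -2*t*sin(t) - sin(t) + 4*cos(t)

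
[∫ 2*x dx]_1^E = -1 + exp(2)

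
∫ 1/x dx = log(2*x) + C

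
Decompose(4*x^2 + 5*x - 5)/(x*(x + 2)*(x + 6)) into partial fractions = 109/(24*(x + 6)) - 1/(8*(x + 2)) - 5/(12*x)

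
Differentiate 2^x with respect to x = 2^x*log(2)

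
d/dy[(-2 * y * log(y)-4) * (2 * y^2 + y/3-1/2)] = -12*y^2*log(y) - 4*y^2 - 4*y*log(y)/3 - 50*y/3 + log(y) - 1/3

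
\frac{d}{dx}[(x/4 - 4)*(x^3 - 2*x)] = x^3 - 12*x^2 - x + 8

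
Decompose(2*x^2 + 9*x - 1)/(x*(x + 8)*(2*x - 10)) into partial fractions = 55/(208*(x + 8)) + 47/(65*(x - 5)) + 1/(80*x)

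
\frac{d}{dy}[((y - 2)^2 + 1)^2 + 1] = 4*y^3 - 24*y^2 + 52*y - 40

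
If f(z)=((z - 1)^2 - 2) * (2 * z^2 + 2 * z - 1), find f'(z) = 8*z^3 - 6*z^2 - 14*z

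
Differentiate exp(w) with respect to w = exp(w)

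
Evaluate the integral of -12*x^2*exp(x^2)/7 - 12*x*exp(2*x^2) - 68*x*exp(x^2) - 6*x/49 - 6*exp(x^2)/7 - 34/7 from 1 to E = -3*(E/7 + 6 + exp(exp(2)))^2 - 12*E/7 - 2/7 + 3*(E + 43/7)^2 + 2*exp(exp(2))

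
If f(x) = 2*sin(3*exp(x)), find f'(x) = 6*exp(x)*cos(3*exp(x))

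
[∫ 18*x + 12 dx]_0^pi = -4 + (-3*pi - 2)^2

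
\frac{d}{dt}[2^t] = 2^t*log(2)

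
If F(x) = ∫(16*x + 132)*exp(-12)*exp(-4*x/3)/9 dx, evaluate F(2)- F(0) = -44*exp(-44/3)/3 + 12*exp(-12)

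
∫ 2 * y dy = y^2 + C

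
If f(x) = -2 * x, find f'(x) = -2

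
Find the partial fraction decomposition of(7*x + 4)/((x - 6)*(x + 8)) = 26/(7*(x + 8)) + 23/(7*(x - 6))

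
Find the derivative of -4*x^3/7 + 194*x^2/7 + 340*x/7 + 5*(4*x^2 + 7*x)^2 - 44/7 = 320*x^3 + 5868*x^2/7 + 3818*x/7 + 340/7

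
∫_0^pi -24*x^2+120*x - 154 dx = -125 - 4*pi + (5 - 2*pi)^3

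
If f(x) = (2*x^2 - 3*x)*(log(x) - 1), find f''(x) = (4*x*log(x) + 2*x - 3)/x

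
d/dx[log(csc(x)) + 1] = -cot(x)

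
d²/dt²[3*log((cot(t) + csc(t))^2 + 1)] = 3*(sin(t)^4 - 4*sin(t)^2*cos(t) - 3*sin(t)^2 + 6*cos(t) - 3 + cos(t)^6/sin(t)^2 + 4*cos(t)^5/sin(t)^2 + 4*cos(t)/sin(t)^2 + 7/sin(t)^2)/(2*(cos(t) + 1)^2)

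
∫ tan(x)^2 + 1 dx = tan(x) + C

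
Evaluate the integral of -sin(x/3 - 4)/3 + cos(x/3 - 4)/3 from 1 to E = cos(4 - E/3) + sin(11/3) - sin(4 - E/3) - cos(11/3)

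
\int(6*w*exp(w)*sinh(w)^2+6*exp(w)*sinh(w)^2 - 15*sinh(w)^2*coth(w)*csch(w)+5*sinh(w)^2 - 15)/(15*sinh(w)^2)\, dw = 2*w*exp(w)/5 + w/3 + coth(w) + csch(w) + C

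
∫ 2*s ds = s^2 + C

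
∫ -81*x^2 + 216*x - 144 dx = -27*x^3 + 108*x^2 - 144*x + C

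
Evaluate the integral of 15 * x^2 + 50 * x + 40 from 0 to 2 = 220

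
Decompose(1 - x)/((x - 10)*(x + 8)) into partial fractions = -1/(2*(x + 8)) - 1/(2*(x - 10))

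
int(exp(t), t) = exp(t) + C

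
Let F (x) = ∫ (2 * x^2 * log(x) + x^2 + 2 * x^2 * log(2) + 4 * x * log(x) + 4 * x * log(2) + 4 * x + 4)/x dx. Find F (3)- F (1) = -9*log(2) + 25*log(6)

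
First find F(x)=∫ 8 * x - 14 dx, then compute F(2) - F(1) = -2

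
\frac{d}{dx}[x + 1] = 1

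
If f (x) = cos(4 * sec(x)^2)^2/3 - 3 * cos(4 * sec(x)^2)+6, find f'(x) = -16*sin(4*sec(x)^2)*cos(4*sec(x)^2)*tan(x)*sec(x)^2/3 + 24*sin(4*sec(x)^2)*tan(x)*sec(x)^2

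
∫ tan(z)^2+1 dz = tan(z) + C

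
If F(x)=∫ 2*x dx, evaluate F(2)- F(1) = 3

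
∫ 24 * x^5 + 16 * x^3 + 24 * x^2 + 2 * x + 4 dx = 4*x^6 + 4*x^4 + 8*x^3 + x^2 + 4*x + C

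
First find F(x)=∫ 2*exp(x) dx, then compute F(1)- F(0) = -2 + 2*E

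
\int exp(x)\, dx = exp(x) + C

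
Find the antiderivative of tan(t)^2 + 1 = tan(t) + C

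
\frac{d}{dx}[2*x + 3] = 2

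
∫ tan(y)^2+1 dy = tan(y) + C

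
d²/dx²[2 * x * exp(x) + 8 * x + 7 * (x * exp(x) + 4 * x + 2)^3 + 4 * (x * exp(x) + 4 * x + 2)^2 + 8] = 63*x^3*exp(3*x) + 336*x^3*exp(2*x) + 336*x^3*exp(x) + 126*x^2*exp(3*x) + 1192*x^2*exp(2*x) + 2384*x^2*exp(x) + 42*x*exp(3*x) + 872*x*exp(2*x) + 3590*x*exp(x) + 2688*x + 92*exp(2*x) + 940*exp(x) + 1472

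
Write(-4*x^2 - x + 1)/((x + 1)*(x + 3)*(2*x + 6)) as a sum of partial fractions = -7/(4*(x + 3)) + 8/(x + 3)^2 - 1/(4*(x + 1))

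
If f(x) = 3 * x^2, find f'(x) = 6*x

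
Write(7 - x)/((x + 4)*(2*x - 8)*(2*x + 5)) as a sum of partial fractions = -19/(39*(2*x + 5)) + 11/(48*(x + 4)) + 3/(208*(x - 4))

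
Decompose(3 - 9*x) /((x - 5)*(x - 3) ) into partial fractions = 12/(x - 3) - 21/(x - 5)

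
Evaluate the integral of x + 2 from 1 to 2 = 7/2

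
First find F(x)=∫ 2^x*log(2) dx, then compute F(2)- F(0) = 3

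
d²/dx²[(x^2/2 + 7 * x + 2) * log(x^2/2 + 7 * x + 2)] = (x^2*log(x^2/2 + 7*x + 2) + 3*x^2 + 14*x*log(x^2/2 + 7*x + 2) + 42*x + 4*log(x^2/2 + 7*x + 2) + 102)/(x^2 + 14*x + 4)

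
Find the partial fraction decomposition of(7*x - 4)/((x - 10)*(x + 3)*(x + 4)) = -16/(7*(x + 4)) + 25/(13*(x + 3)) + 33/(91*(x - 10))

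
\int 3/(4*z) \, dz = 3*log(z)/4 + C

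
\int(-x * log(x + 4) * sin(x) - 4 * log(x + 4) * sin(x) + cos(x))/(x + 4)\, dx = log(x + 4)*cos(x) + C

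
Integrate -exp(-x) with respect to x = exp(-x) + C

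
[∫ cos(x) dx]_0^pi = 0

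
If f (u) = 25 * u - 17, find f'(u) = 25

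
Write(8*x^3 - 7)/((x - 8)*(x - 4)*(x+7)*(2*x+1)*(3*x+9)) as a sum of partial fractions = -128/(29835*(2*x + 1)) - 917/(8580*(x + 7)) + 223/(4620*(x + 3)) - 505/(8316*(x - 4)) + 1363/(11220*(x - 8))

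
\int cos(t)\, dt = sin(t) + C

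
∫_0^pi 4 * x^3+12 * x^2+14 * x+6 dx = -2 + (1 + pi)^2 + (1 + pi)^4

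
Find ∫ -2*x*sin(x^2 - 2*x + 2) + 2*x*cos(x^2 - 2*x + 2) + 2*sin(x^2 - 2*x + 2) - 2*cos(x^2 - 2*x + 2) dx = sin((x - 1)^2 + 1) + cos((x - 1)^2 + 1) + C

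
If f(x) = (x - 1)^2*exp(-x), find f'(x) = (-x^2 + 4*x - 3)*exp(-x)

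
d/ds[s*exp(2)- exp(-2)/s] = (s^2*exp(4) + 1)*exp(-2)/s^2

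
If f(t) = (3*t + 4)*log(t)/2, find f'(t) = (3*t*log(t) + 3*t + 4)/(2*t)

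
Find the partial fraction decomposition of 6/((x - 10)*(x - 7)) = -2/(x - 7) + 2/(x - 10)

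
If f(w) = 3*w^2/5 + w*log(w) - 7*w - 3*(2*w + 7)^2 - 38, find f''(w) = (5 - 114*w)/(5*w)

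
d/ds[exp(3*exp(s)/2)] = 3*exp(s + 3*exp(s)/2)/2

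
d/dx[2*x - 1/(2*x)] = (4*x^2 + 1)/(2*x^2)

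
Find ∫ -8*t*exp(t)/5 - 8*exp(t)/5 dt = -8*t*exp(t)/5 + C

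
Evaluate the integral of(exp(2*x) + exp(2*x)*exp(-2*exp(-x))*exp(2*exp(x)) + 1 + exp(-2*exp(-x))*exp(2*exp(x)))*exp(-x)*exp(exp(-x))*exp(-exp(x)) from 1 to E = -exp(E - exp(-1)) - exp(-exp(E) + exp(-E)) + exp(-E + exp(-1)) + exp(-exp(-E) + exp(E))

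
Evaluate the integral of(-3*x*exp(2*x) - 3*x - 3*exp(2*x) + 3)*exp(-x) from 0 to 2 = -6*exp(2) + 6*exp(-2)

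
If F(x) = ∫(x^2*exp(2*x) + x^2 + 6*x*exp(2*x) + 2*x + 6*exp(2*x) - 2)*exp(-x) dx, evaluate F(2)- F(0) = -14*exp(-2) + 14*exp(2)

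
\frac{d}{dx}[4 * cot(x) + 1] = -4/sin(x)^2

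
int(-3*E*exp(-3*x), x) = exp(1 - 3*x) + C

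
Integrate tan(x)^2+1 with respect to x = tan(x) + C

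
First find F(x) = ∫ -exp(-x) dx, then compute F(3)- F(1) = -exp(-1) + exp(-3)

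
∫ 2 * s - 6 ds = s^2 - 6*s + C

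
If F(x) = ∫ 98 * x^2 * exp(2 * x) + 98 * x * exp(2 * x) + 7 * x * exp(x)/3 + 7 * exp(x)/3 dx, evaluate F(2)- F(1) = -133*exp(2)/3 - 7*E/3 + 196*exp(4)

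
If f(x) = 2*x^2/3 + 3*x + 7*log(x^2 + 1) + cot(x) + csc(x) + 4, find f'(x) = (4*x^3 - 3*x^2*cot(x)^2 - 3*x^2*cot(x)*csc(x) + 6*x^2 + 46*x - 3*cot(x)^2 - 3*cot(x)*csc(x) + 6)/(3*x^2 + 3)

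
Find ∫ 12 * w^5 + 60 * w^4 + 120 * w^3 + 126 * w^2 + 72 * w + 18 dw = 2*w^6 + 12*w^5 + 30*w^4 + 42*w^3 + 36*w^2 + 18*w + C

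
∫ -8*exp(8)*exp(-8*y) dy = exp(8 - 8*y) + C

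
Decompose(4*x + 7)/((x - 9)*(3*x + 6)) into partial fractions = 1/(33*(x + 2)) + 43/(33*(x - 9))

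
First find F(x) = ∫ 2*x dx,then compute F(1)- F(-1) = 0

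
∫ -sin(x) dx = cos(x) + C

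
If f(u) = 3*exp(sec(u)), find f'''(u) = 3*(-1 - 3/cos(u) + 5/cos(u)^2 + 6/cos(u)^3 + cos(u)^(-4))*exp(1/cos(u))*sin(u)/cos(u)^2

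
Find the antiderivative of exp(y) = exp(y) + C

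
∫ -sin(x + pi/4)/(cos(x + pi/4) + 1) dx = log(cos(x + pi/4) + 1) + C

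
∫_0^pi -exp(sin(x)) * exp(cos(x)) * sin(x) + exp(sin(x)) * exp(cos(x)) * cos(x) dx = -E + exp(-1)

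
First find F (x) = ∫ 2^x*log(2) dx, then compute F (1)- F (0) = 1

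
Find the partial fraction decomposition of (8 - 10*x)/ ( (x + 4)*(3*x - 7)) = -46/(19*(3*x - 7)) - 48/(19*(x + 4))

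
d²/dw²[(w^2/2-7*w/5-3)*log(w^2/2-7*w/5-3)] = (25*w^2*log(w^2/2 - 7*w/5 - 3) + 75*w^2 - 70*w*log(w^2/2 - 7*w/5 - 3) - 210*w - 150*log(w^2/2 - 7*w/5 - 3) - 52)/(25*w^2 - 70*w - 150)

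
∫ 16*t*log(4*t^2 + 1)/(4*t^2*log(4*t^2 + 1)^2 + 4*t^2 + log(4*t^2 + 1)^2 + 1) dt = log(log(4*t^2 + 1)^2 + 1) + C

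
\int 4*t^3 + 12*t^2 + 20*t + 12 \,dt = t^4 + 4*t^3 + 10*t^2 + 12*t + C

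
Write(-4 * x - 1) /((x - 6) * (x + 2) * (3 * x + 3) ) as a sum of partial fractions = 7/(24*(x + 2)) - 1/(7*(x + 1)) - 25/(168*(x - 6))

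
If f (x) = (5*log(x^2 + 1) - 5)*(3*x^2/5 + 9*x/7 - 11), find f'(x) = (42*x^3*log(x^2 + 1) + 45*x^2*log(x^2 + 1) + 45*x^2 + 42*x*log(x^2 + 1) - 812*x + 45*log(x^2 + 1) - 45)/(7*x^2 + 7)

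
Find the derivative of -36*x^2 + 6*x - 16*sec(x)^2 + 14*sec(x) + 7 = -72*x - 32*tan(x)*sec(x)^2 + 14*tan(x)*sec(x) + 6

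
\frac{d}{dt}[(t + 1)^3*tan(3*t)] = 3*(t + 1)^2*(t/cos(3*t)^2 + tan(3*t) + cos(3*t)^(-2))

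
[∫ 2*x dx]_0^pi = pi^2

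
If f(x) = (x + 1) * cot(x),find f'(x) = -x/sin(x)^2 + 1/tan(x) - 1/sin(x)^2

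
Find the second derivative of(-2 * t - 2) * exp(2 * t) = -8*t*exp(2*t) - 16*exp(2*t)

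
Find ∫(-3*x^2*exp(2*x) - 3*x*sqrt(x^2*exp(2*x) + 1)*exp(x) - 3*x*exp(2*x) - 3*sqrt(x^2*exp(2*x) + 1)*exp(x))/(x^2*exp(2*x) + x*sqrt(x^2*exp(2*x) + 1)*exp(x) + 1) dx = -3*log(x*exp(x) + sqrt(x^2*exp(2*x) + 1)) + C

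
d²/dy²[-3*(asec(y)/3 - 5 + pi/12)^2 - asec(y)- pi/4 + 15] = (8*y^3*sqrt(1 - 1/y^2)*asec(y) - 108*y^3*sqrt(1 - 1/y^2) + 2*pi*y^3*sqrt(1 - 1/y^2) - 4*y^2 - 4*y*sqrt(1 - 1/y^2)*asec(y) - pi*y*sqrt(1 - 1/y^2) + 54*y*sqrt(1 - 1/y^2) + 4)/(6*y^6 - 12*y^4 + 6*y^2)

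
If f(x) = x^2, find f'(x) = 2*x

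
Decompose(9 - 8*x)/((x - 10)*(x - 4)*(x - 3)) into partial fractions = -15/(7*(x - 3)) + 23/(6*(x - 4)) - 71/(42*(x - 10))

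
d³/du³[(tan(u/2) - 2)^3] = 15*tan(u/2)^6/2 - 18*tan(u/2)^5 + 93*tan(u/2)^4/4 - 30*tan(u/2)^3 + 39*tan(u/2)^2/2 - 12*tan(u/2) + 15/4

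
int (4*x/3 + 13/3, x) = 2*x^2/3 + 13*x/3 + C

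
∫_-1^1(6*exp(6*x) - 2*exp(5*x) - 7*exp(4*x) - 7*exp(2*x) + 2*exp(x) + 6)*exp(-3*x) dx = -(E - exp(-1))^2 - 2*E + 2*exp(-1) + (-E + exp(-1))^2 - 2*(-E + exp(-1))^3 + 2*(E - exp(-1))^3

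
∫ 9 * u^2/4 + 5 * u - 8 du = 3*u^3/4 + 5*u^2/2 - 8*u + C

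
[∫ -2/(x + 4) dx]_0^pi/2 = -2*log(pi/2 + 4) + 4*log(2)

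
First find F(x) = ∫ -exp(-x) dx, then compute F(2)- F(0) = -1 + exp(-2)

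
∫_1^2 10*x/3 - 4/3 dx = 11/3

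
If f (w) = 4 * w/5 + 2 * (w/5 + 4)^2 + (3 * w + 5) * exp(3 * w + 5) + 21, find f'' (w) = 27*w*exp(3*w + 5) + 63*exp(3*w + 5) + 4/25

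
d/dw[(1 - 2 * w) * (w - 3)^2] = -6*w^2 + 26*w - 24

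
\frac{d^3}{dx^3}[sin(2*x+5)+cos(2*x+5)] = 8*sin(2*x + 5) - 8*cos(2*x + 5)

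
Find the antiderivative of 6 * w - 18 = 3*w^2 - 18*w + C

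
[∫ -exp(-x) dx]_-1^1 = -E + exp(-1)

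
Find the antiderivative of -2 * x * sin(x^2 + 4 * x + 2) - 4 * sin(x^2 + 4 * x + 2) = cos((x + 2)^2 - 2) + C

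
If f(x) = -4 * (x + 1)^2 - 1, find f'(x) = -8*x - 8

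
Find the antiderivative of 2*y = y^2 + C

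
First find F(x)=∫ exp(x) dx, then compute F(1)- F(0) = -1 + E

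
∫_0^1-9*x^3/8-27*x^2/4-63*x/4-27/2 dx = -765/32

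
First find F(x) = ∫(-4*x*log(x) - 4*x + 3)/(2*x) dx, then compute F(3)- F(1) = -9*log(3)/2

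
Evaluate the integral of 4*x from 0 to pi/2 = pi^2/2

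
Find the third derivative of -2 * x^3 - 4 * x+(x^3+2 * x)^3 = 504*x^6 + 1260*x^4 + 720*x^2 + 36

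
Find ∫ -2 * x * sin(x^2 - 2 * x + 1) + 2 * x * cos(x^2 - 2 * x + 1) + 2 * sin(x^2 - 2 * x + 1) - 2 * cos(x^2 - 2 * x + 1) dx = sin((x - 1)^2) + cos((x - 1)^2) + C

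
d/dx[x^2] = 2*x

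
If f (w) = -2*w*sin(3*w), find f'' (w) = 18*w*sin(3*w) - 12*cos(3*w)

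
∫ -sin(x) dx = cos(x) + C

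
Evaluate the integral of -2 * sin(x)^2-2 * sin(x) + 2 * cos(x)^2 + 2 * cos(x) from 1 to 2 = -(cos(1) + sin(1) + 1)^2 + (cos(2) + sin(2) + 1)^2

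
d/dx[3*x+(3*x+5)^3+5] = 81*x^2 + 270*x + 228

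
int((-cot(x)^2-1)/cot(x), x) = log(cot(x)) + C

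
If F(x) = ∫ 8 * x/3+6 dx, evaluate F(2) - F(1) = 10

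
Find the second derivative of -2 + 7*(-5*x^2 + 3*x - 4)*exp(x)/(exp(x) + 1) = (35*x^2*exp(2*x) - 35*x^2*exp(x) - 161*x*exp(2*x) - 119*x*exp(x) - 70*exp(3*x) - 70*exp(2*x) - 56*exp(x))/(exp(3*x) + 3*exp(2*x) + 3*exp(x) + 1)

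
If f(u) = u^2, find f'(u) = 2*u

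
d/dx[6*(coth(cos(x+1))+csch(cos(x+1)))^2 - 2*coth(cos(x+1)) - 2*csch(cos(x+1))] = 2*(6 - cosh(cos(x + 1))/sinh(cos(x + 1)) - 1/sinh(cos(x + 1)) + 12*cosh(cos(x + 1))/sinh(cos(x + 1))^2 + 12/sinh(cos(x + 1))^2)*sin(x + 1)/sinh(cos(x + 1))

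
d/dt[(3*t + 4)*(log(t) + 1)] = (3*t*log(t) + 6*t + 4)/t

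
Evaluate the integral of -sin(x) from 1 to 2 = -cos(1) + cos(2)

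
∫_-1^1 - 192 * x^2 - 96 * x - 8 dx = -144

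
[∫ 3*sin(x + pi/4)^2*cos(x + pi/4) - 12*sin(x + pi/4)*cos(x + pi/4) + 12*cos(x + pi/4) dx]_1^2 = (-2 + sin(pi/4 + 2))^3 - (-2 + sin(pi/4 + 1))^3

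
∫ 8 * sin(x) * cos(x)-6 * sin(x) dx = 2*(3 - 2*cos(x))*cos(x) + C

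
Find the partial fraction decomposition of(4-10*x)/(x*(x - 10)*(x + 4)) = 11/(14*(x + 4)) - 24/(35*(x - 10)) - 1/(10*x)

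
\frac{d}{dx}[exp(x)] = exp(x)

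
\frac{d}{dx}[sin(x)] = cos(x)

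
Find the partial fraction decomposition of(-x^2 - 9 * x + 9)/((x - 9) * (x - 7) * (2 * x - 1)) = 1/(13*(2*x - 1)) + 103/(26*(x - 7)) - 9/(2*(x - 9))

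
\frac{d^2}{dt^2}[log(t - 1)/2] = -1/(2*t^2 - 4*t + 2)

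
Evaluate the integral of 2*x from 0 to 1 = 1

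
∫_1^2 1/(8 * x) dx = log(2)/8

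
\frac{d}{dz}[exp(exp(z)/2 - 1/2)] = exp(z + exp(z)/2 - 1/2)/2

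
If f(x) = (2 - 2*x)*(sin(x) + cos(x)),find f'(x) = 2*x*sin(x) - 2*x*cos(x) - 4*sin(x)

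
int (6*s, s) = 3*s^2 + C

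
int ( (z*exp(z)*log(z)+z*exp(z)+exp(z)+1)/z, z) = (exp(z) + 1)*(log(z) + 1) + C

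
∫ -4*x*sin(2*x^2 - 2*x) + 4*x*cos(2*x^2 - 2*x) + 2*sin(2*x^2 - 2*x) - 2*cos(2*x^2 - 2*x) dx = sqrt(2)*cos(-2*x^2 + 2*x + pi/4) + C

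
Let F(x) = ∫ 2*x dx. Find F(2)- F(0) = 4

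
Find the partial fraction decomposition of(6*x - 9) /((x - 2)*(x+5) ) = 39/(7*(x + 5)) + 3/(7*(x - 2))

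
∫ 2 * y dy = y^2 + C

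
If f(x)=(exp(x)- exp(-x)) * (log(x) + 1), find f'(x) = (x*exp(2*x)*log(x) + x*exp(2*x) + x*log(x) + x + exp(2*x) - 1)*exp(-x)/x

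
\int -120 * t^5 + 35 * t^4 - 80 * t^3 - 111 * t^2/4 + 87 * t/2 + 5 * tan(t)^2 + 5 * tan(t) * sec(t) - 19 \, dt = -20*t^6 + 7*t^5 - 20*t^4 - 37*t^3/4 + 87*t^2/4 - 24*t + 5*tan(t) + 5/cos(t) + C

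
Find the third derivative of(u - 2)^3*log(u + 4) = (6*u^3*log(u + 4) + 11*u^3 + 72*u^2*log(u + 4) + 96*u^2 + 288*u*log(u + 4) + 132*u + 384*log(u + 4) - 736)/(u^3 + 12*u^2 + 48*u + 64)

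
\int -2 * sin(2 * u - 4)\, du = cos(2*u - 4) + C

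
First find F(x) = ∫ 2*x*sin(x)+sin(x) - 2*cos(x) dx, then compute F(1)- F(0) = 1 - 3*cos(1)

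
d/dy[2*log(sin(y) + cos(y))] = 2/tan(y + pi/4)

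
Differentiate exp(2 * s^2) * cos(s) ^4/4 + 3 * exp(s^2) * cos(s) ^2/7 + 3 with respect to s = s*exp(2*s^2)*cos(s)^4 + 6*s*exp(s^2)*cos(s)^2/7 - exp(2*s^2)*sin(s)*cos(s)^3 - 3*exp(s^2)*sin(2*s)/7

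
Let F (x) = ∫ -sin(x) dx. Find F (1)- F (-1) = 0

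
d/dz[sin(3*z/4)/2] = 3*cos(3*z/4)/8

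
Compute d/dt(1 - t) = -1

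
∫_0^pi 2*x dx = pi^2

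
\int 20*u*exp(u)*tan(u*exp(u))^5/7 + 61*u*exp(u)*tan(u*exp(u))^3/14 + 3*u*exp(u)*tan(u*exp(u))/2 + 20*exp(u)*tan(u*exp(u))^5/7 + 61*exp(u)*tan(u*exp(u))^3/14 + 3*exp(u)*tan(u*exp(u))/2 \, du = (20*tan(u*exp(u))^2 + 21)*tan(u*exp(u))^2/28 + C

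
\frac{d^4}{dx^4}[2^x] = 2^x*log(2)^4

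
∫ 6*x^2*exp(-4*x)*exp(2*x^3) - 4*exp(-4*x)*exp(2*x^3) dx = exp(2*x*(x^2 - 2)) + C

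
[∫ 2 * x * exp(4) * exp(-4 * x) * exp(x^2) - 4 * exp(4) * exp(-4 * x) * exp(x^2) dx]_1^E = -E + exp((-2 + E)^2)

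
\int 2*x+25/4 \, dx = x^2 + 25*x/4 + C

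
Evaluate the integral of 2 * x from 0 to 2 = 4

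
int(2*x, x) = x^2 + C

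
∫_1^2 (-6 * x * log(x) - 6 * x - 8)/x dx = -20*log(2)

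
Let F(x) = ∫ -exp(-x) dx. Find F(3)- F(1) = -exp(-1) + exp(-3)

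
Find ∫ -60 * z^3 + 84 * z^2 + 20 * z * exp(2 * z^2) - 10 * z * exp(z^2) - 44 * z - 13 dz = -15*z^4 + 28*z^3 - 22*z^2 - 13*z + 5*exp(2*z^2) - 5*exp(z^2) + C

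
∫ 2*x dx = x^2 + C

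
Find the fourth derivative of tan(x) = 24*tan(x)^5 + 40*tan(x)^3 + 16*tan(x)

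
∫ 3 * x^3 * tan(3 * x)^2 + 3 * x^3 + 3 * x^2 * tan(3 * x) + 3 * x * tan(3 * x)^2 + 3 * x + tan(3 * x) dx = x*(x^2 + 1)*tan(3*x) + C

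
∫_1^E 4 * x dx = -2 + 2*exp(2)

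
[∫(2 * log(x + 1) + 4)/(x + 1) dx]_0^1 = -4 + (log(2) + 2)^2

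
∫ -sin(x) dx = cos(x) + C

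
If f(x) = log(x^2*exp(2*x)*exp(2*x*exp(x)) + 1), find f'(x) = (2*x^3*exp(2*x*exp(x) + 3*x) + 2*x^2*exp(2*x*exp(x) + 2*x) + 2*x^2*exp(2*x*exp(x) + 3*x) + 2*x*exp(2*x*exp(x) + 2*x))/(x^2*exp(2*x)*exp(2*x*exp(x)) + 1)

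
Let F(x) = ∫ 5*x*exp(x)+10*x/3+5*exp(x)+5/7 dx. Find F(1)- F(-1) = 10/7 + 5*exp(-1) + 5*E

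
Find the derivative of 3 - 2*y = -2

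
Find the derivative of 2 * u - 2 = 2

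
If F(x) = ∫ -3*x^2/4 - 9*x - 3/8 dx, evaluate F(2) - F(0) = -83/4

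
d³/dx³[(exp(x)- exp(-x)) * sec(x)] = 2*(exp(2*x)*sin(x)/cos(x) + 3*exp(2*x)*sin(x)/cos(x)^3 - exp(2*x) + 3*exp(2*x)/cos(x)^2 - sin(x)/cos(x) - 3*sin(x)/cos(x)^3 - 1 + 3/cos(x)^2)*exp(-x)/cos(x)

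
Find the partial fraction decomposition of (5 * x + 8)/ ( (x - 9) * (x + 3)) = 7/(12*(x + 3)) + 53/(12*(x - 9))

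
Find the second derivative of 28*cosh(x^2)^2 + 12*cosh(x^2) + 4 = 48*x^2*cosh(x^2) + 224*x^2*cosh(2*x^2) + 24*sinh(x^2) + 56*sinh(2*x^2)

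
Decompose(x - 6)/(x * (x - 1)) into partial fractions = -5/(x - 1) + 6/x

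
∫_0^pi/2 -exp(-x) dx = -1 + exp(-pi/2)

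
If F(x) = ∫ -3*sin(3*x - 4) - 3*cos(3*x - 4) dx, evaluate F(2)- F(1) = -sin(2) - sin(1) - cos(1) + cos(2)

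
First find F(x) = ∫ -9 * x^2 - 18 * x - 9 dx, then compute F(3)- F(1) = -168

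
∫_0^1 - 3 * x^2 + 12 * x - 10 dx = -5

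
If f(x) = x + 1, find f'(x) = 1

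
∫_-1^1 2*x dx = 0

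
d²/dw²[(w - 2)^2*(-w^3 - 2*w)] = -20*w^3 + 48*w^2 - 36*w + 16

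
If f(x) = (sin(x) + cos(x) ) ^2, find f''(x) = -4*sin(2*x)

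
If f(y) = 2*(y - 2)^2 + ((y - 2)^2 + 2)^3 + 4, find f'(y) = 6*y^5 - 60*y^4 + 264*y^3 - 624*y^2 + 796*y - 440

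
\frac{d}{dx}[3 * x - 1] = 3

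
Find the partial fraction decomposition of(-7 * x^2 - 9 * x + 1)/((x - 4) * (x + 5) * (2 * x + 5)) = 81/(65*(2*x + 5)) - 43/(15*(x + 5)) - 49/(39*(x - 4))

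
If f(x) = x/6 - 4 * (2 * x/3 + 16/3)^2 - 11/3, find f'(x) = -32*x/9 - 509/18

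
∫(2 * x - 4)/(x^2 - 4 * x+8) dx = log((x - 2)^2 + 4) + C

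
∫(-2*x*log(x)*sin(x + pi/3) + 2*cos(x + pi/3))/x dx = 2*log(x)*cos(x + pi/3) + C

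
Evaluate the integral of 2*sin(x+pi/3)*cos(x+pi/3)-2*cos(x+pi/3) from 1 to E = -(-1 + sin(1 + pi/3))^2 + (-1 + sin(pi/3 + E))^2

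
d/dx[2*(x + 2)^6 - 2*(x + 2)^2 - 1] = 12*x^5 + 120*x^4 + 480*x^3 + 960*x^2 + 956*x + 376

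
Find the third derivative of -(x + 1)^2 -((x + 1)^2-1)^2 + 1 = -24*x - 24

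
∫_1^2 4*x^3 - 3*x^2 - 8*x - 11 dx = -15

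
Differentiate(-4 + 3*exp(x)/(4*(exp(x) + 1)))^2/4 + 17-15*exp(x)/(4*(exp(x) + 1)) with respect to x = (-159*exp(2*x) - 168*exp(x))/(32*exp(3*x) + 96*exp(2*x) + 96*exp(x) + 32)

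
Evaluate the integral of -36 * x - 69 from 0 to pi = -3*(4 + 3*pi)*(5 + 2*pi) + 60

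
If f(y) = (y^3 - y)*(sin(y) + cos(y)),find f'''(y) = sqrt(2)*(-y^3*cos(y + pi/4) - 9*y^2*sin(y + pi/4) + 19*y*cos(y + pi/4) + 9*sin(y + pi/4))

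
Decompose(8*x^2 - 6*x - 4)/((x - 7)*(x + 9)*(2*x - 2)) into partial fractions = 349/(160*(x + 9)) + 1/(60*(x - 1)) + 173/(96*(x - 7))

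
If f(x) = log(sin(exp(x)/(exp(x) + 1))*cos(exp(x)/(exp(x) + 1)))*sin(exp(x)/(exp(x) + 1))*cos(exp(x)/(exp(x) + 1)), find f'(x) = (log(sin(2*exp(x)/(exp(x) + 1))/2) + 1)*exp(x)*cos(2*exp(x)/(exp(x) + 1))/(exp(2*x) + 2*exp(x) + 1)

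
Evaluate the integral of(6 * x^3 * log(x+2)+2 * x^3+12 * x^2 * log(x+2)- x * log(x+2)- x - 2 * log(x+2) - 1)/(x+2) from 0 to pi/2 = log(2) + (-pi/2 - 1 + pi^3/4)*log(pi/2 + 2)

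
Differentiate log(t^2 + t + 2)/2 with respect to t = (2*t + 1)/(2*t^2 + 2*t + 4)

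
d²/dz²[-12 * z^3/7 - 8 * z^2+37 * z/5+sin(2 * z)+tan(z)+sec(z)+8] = -72*z/7 - 4*sin(2*z) + 2*tan(z)^3 + 2*tan(z)^2*sec(z) + 2*tan(z) + sec(z) - 16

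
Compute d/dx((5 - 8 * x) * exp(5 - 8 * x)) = (64*x - 48)*exp(5 - 8*x)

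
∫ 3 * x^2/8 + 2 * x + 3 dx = x^3/8 + x^2 + 3*x + C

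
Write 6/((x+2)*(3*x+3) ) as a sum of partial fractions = -2/(x + 2) + 2/(x + 1)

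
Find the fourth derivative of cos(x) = cos(x)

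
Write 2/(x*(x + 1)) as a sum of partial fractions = -2/(x + 1) + 2/x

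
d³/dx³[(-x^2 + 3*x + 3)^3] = -120*x^3 + 540*x^2 - 432*x - 162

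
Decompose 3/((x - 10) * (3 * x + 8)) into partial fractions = -9/(38*(3*x + 8)) + 3/(38*(x - 10))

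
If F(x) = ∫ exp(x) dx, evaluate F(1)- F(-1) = E - exp(-1)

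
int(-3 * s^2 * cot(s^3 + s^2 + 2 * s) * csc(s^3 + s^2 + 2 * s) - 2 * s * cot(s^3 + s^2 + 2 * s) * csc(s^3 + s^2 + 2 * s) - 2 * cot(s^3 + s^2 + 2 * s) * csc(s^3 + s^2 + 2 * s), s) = csc(s*(s^2 + s + 2)) + C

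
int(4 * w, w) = 2*w^2 + C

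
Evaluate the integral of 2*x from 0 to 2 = 4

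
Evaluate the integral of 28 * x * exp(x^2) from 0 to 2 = -14 + 14*exp(4)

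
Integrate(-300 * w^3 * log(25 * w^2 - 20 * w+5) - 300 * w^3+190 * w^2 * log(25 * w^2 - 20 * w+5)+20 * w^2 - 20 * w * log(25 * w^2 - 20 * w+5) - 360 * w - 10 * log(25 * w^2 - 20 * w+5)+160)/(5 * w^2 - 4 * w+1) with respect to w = -10*(3*w^2 + w + 4)*log((5*w - 2)^2 + 1) + C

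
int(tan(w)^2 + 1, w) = tan(w) + C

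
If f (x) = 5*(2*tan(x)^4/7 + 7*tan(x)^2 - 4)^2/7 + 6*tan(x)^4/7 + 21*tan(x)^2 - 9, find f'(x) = 160*tan(x)^9/343 + 6040*tan(x)^7/343 + 7548*tan(x)^5/49 + 4846*tan(x)^3/49 - 38*tan(x)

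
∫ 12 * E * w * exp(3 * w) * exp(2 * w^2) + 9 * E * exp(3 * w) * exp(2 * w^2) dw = 3*exp(2*w^2 + 3*w + 1) + C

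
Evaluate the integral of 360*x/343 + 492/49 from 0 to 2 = 7608/343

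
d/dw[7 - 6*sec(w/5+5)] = -6*tan(w/5 + 5)*sec(w/5 + 5)/5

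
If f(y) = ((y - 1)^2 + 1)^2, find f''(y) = 12*y^2 - 24*y + 16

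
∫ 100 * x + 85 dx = 50*x^2 + 85*x + C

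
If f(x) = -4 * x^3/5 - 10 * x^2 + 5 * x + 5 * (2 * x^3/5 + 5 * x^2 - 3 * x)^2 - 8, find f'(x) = 24*x^5/5 + 100*x^4 + 452*x^3 - 2262*x^2/5 + 70*x + 5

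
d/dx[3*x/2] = 3/2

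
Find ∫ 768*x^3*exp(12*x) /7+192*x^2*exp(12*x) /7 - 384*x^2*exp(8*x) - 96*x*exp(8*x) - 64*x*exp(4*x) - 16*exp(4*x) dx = 16*x*(4*x^2*exp(8*x) - 21*x*exp(4*x) - 7)*exp(4*x)/7 + C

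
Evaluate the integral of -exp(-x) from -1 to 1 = -E + exp(-1)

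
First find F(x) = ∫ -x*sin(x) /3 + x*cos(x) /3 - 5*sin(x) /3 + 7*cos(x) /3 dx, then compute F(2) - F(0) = -2 + 8*cos(2)/3 + 8*sin(2)/3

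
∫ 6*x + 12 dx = 3*x^2 + 12*x + C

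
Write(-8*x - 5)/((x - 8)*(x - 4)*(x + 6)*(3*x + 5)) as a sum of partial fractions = 225/(6409*(3*x + 5)) - 43/(1820*(x + 6)) + 37/(680*(x - 4)) - 69/(1624*(x - 8))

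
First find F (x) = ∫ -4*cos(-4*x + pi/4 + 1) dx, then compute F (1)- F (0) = -sin(pi/4 + 1) + cos(pi/4 + 3)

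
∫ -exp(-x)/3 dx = exp(-x)/3 + C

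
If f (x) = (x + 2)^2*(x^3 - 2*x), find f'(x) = 5*x^4 + 16*x^3 + 6*x^2 - 16*x - 8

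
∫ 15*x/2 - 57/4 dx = 15*x^2/4 - 57*x/4 + C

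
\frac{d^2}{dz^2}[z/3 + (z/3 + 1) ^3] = 2*z/9 + 2/3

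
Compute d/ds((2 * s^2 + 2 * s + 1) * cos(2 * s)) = -4*s^2*sin(2*s) - 4*s*sin(2*s) + 4*s*cos(2*s) - 2*sin(2*s) + 2*cos(2*s)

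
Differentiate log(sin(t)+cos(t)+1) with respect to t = (-sin(t) + cos(t))/(sin(t) + cos(t) + 1)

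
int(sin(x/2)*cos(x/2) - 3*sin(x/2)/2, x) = 3*cos(x/2) - cos(x)/2 + C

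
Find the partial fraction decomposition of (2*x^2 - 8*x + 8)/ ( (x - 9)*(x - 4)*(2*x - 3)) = 2/(75*(2*x - 3)) - 8/(25*(x - 4)) + 98/(75*(x - 9))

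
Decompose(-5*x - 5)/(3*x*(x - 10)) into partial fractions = -11/(6*(x - 10)) + 1/(6*x)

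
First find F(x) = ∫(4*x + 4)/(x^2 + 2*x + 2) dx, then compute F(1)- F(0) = -2*log(2) + 2*log(5)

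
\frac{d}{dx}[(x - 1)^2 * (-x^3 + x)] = -5*x^4 + 8*x^3 - 4*x + 1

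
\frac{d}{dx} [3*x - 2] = 3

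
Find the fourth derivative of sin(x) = sin(x)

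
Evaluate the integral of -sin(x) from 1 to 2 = -cos(1) + cos(2)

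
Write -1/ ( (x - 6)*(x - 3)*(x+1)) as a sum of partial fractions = -1/(28*(x + 1)) + 1/(12*(x - 3)) - 1/(21*(x - 6))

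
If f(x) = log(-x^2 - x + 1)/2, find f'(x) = (2*x + 1)/(2*x^2 + 2*x - 2)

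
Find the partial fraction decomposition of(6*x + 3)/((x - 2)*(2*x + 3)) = 12/(7*(2*x + 3)) + 15/(7*(x - 2))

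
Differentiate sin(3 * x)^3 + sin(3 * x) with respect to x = 21*cos(3*x)/4 - 9*cos(9*x)/4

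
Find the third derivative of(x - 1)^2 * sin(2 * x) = -8*x^2*cos(2*x) - 24*x*sin(2*x) + 16*x*cos(2*x) + 24*sin(2*x) + 4*cos(2*x)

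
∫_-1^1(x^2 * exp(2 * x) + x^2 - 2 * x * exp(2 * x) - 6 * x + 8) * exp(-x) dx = -10*exp(-1) + 10*E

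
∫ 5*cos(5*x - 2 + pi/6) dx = sin(5*x - 2 + pi/6) + C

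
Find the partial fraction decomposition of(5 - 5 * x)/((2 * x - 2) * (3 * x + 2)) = -5/(2*(3*x + 2))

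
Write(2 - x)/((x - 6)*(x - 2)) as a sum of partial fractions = -1/(x - 6)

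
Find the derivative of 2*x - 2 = 2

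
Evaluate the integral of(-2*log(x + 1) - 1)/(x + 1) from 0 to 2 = -log(3)^2 - log(3)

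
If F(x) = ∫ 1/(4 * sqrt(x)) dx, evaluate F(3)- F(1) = -1/2 + sqrt(3)/2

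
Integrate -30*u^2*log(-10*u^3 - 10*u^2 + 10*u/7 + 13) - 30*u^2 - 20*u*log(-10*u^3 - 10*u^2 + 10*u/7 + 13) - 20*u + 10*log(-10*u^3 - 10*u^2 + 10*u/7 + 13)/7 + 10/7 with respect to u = (-70*u^3 - 70*u^2 + 10*u + 91)*log(-10*u^3 - 10*u^2 + 10*u/7 + 13)/7 + C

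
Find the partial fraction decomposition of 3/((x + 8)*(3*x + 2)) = 9/(22*(3*x + 2)) - 3/(22*(x + 8))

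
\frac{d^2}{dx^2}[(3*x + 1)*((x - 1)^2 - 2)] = 18*x - 10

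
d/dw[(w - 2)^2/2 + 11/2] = w - 2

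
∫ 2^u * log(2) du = 2^u + C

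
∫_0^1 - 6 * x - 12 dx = -15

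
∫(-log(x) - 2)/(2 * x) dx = -(log(x) + 4)*log(x)/4 + C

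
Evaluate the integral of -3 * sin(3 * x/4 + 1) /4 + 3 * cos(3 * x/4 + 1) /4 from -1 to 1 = -cos(1/4) - sin(1/4) + cos(7/4) + sin(7/4)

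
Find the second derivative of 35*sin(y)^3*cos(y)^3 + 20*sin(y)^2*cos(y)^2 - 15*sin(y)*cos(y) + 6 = 525*(1 - cos(2*y))^2*sin(2*y)/4 + 80*(1 - cos(2*y))^2 + 105*(cos(2*y) + 1)^2*sin(2*y)/4 - 180*sin(2*y) + 105*sin(4*y) + 160*cos(2*y) - 120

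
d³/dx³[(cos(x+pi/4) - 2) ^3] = 51*sin(x + pi/4)/4 - 24*cos(2*x) + 27*cos(3*x + pi/4)/4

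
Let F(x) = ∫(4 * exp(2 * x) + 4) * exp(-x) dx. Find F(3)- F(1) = -4*E - 4*exp(-3) + 4*exp(-1) + 4*exp(3)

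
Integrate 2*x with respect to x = x^2 + C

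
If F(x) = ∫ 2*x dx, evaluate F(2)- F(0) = 4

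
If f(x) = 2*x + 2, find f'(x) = 2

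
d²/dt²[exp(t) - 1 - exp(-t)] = (exp(2*t) - 1)*exp(-t)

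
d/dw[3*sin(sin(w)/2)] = 3*cos(w)*cos(sin(w)/2)/2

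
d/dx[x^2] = 2*x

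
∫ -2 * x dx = -x^2 + C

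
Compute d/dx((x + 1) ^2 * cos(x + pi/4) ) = -x^2*sin(x + pi/4) - 2*x*sin(x + pi/4) + 2*x*cos(x + pi/4) - sin(x + pi/4) + 2*cos(x + pi/4)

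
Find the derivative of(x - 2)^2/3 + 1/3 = 2*x/3 - 4/3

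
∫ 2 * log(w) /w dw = log(w)^2 + C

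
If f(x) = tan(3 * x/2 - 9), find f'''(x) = 81*tan(3*x/2 - 9)^4/4 + 27*tan(3*x/2 - 9)^2 + 27/4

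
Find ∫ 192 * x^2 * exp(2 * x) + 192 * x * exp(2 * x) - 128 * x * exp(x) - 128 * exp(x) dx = 32*x*(3*x*exp(x) - 4)*exp(x) + C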